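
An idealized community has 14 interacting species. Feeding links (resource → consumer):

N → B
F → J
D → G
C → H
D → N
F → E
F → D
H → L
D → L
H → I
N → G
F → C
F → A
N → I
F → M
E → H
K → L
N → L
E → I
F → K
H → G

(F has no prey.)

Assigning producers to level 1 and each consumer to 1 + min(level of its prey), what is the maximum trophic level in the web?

4

Producers (level 1): F.
Following each consumer down to its lowest-level prey: F → D → N → B (levels 1 through 4).
All prey of B (N 3) are at level 3 or above, so B is at level 1 + 3 = 4.
Every consumer has at least one prey at level 3 or below, so none exceeds level 4.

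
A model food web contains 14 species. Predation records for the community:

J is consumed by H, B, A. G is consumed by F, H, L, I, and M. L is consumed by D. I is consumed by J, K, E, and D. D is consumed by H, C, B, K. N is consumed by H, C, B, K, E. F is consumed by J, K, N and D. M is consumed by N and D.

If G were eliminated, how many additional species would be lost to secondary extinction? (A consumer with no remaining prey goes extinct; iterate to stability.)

Remove G.
Round 1: M (all prey gone), F (all prey gone), L (all prey gone), I (all prey gone) → extinct.
Round 2: N (all prey gone), J (all prey gone), D (all prey gone) → extinct.
Round 3: H (all prey gone), E (all prey gone), B (all prey gone), K (all prey gone), A (all prey gone), C (all prey gone) → extinct.
No further losses. Total secondary extinctions: 13.

13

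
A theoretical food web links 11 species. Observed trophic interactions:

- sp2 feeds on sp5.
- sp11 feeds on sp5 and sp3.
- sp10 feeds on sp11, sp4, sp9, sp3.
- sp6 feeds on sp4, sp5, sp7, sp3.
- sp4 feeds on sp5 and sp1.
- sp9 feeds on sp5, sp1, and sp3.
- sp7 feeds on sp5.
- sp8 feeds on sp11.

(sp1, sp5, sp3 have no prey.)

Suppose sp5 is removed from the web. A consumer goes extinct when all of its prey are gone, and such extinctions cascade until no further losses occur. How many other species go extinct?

2

Remove sp5.
Round 1: sp7 (all prey gone), sp2 (all prey gone) → extinct.
No further losses. Total secondary extinctions: 2.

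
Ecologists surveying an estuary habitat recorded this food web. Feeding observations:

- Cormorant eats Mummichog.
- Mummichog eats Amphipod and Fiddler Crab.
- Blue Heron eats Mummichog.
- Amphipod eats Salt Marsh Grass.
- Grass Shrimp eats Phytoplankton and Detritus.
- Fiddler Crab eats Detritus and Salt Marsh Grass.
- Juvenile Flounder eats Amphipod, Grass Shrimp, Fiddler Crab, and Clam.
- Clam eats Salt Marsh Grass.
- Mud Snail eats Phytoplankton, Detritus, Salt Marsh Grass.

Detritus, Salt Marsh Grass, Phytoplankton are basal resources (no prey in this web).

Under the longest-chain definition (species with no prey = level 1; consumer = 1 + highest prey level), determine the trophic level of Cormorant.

Trophic level 4

Detritus has no prey (basal) → level 1.
Fiddler Crab eats Detritus (level 1); other prey at levels: Salt Marsh Grass 1 → level 2.
Mummichog eats Fiddler Crab (level 2); other prey at levels: Amphipod 2 → level 3.
Cormorant eats Mummichog → level 4.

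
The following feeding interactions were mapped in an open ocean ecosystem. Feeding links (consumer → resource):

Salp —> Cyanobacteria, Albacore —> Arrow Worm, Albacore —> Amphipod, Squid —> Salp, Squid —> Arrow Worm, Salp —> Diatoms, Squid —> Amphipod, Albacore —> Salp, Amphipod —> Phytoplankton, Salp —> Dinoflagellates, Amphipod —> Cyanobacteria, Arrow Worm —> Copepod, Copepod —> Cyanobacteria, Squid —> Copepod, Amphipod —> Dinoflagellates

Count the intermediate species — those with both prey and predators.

4

Intermediate species (has both prey and predators): Copepod, Salp, Amphipod, Arrow Worm.
Count: 4.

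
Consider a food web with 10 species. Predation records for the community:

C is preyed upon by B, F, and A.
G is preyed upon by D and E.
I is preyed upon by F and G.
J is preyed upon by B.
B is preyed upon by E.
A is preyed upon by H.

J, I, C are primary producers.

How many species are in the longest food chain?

One longest chain: C → A → H.
It has 3 species and 2 links.

3 species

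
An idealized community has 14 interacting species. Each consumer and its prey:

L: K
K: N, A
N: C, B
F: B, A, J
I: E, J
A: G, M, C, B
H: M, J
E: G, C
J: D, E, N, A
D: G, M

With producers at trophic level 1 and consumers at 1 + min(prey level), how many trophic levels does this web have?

Producers (level 1): G, M, C, B.
Following each consumer down to its lowest-level prey: C → N → K → L (levels 1 through 4).
All prey of L (K 3) are at level 3 or above, so L is at level 1 + 3 = 4.
Every consumer has at least one prey at level 3 or below, so none exceeds level 4.

4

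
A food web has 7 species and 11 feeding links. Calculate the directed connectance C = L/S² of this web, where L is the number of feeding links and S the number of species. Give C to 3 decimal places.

C = 0.224

The web has S = 7 species and L = 11 feeding links.
C = L / S² = 11 / 49 = 0.2245 ≈ 0.224.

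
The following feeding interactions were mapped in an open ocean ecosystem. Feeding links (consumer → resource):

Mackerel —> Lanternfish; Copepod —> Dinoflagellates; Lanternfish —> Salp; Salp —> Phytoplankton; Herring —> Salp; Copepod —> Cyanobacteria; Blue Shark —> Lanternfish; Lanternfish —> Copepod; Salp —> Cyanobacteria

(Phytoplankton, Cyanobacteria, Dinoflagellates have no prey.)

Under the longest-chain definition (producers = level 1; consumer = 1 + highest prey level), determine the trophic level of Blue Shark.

Cyanobacteria is a producer → level 1.
Copepod eats Cyanobacteria (level 1); other prey at levels: Dinoflagellates 1 → level 2.
Lanternfish eats Copepod (level 2); other prey at levels: Salp 2 → level 3.
Blue Shark eats Lanternfish → level 4.

Trophic level 4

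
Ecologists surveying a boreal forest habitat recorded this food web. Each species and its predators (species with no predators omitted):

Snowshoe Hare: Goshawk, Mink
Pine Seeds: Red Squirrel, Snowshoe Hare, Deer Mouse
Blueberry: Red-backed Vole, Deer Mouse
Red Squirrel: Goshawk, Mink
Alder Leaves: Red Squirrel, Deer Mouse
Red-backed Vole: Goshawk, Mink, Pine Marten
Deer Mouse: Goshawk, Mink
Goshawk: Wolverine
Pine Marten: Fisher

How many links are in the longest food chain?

3 links

One longest chain: Blueberry → Red-backed Vole → Pine Marten → Fisher.
It has 4 species and 3 links.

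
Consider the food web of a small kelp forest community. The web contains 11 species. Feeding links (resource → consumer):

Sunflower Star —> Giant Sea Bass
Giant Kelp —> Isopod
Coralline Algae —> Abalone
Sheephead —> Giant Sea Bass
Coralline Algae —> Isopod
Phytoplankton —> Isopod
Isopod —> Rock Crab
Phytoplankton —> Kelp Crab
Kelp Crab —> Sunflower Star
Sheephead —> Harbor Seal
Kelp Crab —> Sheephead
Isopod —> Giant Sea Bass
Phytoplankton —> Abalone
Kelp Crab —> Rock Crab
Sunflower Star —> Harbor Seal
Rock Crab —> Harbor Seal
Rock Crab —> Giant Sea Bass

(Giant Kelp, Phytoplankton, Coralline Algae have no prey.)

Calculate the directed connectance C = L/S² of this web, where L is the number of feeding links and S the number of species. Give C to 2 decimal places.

C = 0.14

The web has S = 11 species and L = 17 feeding links.
C = L / S² = 17 / 121 = 0.1405 ≈ 0.14.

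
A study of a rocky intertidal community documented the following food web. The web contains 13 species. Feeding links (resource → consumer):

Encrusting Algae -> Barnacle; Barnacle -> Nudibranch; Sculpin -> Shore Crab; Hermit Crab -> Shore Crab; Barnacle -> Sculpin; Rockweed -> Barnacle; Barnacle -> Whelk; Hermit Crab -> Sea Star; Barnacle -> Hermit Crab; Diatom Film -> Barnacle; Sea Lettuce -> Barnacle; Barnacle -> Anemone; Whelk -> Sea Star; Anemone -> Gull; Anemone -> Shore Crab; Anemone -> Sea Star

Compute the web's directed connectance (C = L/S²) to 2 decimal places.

The web has S = 13 species and L = 16 feeding links.
C = L / S² = 16 / 169 = 0.0947 ≈ 0.09.

C = 0.09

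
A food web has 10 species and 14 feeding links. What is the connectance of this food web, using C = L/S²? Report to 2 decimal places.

C = 0.14

The web has S = 10 species and L = 14 feeding links.
C = L / S² = 14 / 100 = 0.1400 ≈ 0.14.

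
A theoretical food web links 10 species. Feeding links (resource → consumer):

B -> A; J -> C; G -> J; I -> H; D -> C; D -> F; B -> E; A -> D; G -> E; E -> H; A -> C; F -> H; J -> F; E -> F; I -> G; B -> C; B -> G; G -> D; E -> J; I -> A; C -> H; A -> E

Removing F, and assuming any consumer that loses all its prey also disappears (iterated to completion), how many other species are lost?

0

Remove F.
Every predator of it retains at least one other prey: H still has I, E, C.
No consumer loses all prey, so no secondary extinctions occur.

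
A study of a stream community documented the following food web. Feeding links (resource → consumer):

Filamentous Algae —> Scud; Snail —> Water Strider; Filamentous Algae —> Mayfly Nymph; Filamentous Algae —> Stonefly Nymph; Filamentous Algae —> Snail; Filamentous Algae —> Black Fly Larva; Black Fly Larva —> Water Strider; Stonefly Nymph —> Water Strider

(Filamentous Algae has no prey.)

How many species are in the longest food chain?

One longest chain: Filamentous Algae → Snail → Water Strider.
It has 3 species and 2 links.

3 species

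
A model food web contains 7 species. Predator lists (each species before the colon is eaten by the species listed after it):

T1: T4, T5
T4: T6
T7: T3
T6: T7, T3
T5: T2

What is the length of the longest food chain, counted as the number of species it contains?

One longest chain: T1 → T4 → T6 → T7 → T3.
It has 5 species and 4 links.

5 species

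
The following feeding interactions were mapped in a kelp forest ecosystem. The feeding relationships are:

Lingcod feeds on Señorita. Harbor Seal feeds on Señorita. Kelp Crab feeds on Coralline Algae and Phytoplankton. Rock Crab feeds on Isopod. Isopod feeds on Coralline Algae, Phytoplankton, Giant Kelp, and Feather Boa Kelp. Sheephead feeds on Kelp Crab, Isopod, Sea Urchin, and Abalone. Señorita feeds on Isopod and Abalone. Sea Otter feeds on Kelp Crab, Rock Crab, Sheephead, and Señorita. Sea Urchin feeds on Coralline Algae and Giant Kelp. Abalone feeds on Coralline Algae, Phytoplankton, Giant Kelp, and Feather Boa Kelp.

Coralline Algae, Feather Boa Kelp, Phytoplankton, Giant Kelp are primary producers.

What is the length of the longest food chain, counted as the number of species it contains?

4 species

One longest chain: Coralline Algae → Isopod → Sheephead → Sea Otter.
It has 4 species and 3 links.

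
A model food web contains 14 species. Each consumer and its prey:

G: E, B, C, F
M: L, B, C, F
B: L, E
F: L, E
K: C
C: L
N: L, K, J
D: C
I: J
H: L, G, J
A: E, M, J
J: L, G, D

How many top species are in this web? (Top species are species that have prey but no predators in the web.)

4

Top species (has prey, but nothing eats it): H, A, I, N.
Count: 4.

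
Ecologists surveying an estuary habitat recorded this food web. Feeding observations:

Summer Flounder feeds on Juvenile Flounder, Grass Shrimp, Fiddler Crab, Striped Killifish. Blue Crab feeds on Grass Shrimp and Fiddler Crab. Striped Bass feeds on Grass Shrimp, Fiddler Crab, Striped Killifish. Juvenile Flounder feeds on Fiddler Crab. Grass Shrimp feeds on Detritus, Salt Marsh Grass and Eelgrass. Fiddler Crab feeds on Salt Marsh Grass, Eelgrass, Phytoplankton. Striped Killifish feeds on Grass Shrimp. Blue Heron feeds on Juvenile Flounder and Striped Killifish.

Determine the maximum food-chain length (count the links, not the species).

One longest chain: Detritus → Grass Shrimp → Striped Killifish → Summer Flounder.
It has 4 species and 3 links.

3 links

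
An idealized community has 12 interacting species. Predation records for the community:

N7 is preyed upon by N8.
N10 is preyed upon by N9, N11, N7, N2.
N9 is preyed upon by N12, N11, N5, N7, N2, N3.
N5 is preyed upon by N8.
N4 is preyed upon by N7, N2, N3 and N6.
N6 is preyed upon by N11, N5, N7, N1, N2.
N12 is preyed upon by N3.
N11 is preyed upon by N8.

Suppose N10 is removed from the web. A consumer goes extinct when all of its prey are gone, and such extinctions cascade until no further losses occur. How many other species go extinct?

2

Remove N10.
Round 1: N9 (all prey gone) → extinct.
Round 2: N12 (all prey gone) → extinct.
No further losses. Total secondary extinctions: 2.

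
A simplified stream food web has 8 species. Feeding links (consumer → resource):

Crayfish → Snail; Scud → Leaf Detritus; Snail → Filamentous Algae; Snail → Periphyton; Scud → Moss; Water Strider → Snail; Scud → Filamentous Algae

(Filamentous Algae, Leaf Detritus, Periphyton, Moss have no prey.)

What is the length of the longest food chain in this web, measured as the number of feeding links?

2 links

One longest chain: Filamentous Algae → Snail → Water Strider.
It has 3 species and 2 links.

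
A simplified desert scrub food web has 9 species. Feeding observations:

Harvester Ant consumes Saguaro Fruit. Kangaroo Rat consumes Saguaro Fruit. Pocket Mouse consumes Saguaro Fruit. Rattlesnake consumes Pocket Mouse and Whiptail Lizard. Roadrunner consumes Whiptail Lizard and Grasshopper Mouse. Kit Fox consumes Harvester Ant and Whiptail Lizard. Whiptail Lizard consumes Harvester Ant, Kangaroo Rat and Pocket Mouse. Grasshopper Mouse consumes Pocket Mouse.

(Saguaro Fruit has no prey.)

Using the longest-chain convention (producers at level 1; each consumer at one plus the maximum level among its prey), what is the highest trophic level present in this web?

4

Producers (level 1): Saguaro Fruit.
Saguaro Fruit → Pocket Mouse → Whiptail Lizard → Roadrunner gives Roadrunner level 4.
No species has a prey at level 4, so no species reaches level 5.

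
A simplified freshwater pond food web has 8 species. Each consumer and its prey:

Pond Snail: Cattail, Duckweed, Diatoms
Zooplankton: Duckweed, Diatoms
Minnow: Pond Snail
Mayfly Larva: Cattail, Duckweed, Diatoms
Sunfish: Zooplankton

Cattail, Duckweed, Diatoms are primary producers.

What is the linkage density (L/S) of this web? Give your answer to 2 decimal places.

L/S = 1.25

There are L = 10 links among S = 8 species.
L/S = 10/8 = 1.2500 ≈ 1.25.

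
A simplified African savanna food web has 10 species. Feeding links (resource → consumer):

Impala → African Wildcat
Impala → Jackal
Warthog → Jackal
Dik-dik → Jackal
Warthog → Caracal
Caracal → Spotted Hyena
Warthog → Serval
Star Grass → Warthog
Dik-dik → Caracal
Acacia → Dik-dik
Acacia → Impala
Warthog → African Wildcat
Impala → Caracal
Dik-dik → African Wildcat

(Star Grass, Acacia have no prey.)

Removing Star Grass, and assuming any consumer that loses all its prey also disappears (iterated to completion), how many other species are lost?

2

Remove Star Grass.
Round 1: Warthog (all prey gone) → extinct.
Round 2: Serval (all prey gone) → extinct.
No further losses. Total secondary extinctions: 2.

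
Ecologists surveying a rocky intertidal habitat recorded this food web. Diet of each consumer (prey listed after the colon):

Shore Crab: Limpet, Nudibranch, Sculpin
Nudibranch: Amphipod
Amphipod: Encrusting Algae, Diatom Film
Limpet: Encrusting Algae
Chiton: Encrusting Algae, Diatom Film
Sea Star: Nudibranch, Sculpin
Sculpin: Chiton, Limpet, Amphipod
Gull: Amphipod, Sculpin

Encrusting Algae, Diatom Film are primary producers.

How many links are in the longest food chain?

One longest chain: Encrusting Algae → Amphipod → Nudibranch → Sea Star.
It has 4 species and 3 links.

3 links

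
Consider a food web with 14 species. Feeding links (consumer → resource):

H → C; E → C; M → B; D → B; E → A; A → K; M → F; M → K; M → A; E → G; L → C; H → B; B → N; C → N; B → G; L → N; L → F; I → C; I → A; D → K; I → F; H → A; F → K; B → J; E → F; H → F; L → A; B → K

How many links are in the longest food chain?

One longest chain: K → F → E.
It has 3 species and 2 links.

2 links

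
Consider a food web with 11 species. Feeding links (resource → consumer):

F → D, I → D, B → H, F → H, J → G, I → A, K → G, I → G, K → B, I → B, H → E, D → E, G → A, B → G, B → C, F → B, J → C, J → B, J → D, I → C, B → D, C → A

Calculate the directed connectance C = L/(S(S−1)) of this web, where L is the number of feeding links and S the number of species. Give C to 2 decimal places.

C = 0.20

The web has S = 11 species and L = 22 feeding links.
C = L / (S(S−1)) = 22 / 110 = 0.2000 ≈ 0.20.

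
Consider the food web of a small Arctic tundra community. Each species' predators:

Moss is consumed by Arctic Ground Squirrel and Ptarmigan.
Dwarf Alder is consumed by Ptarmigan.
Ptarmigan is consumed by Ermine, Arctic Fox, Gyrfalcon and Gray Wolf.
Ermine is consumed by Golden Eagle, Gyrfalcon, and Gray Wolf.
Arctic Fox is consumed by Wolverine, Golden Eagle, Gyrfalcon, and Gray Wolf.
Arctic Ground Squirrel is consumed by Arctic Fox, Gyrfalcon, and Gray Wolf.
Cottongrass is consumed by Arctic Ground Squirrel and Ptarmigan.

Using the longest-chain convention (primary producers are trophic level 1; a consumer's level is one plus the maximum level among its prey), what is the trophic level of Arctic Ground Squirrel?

Trophic level 2

Cottongrass is a producer → level 1.
Arctic Ground Squirrel eats Cottongrass (level 1); other prey at levels: Moss 1 → level 2.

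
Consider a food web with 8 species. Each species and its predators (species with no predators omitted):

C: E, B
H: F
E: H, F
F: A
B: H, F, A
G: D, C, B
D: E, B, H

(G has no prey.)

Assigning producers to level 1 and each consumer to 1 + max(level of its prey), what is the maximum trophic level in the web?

6

Producers (level 1): G.
G → D → E → H → F → A gives A level 6.
No species has a prey at level 6, so no species reaches level 7.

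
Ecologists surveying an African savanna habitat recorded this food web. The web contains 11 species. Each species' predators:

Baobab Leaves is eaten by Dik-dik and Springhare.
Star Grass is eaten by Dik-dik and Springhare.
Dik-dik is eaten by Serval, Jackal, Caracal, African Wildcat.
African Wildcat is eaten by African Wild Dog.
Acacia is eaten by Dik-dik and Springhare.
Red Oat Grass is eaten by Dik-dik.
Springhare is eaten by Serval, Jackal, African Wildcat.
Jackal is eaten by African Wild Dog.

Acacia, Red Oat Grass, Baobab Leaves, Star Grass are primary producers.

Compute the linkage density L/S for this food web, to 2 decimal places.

L/S = 1.45

There are L = 16 links among S = 11 species.
L/S = 16/11 = 1.4545 ≈ 1.45.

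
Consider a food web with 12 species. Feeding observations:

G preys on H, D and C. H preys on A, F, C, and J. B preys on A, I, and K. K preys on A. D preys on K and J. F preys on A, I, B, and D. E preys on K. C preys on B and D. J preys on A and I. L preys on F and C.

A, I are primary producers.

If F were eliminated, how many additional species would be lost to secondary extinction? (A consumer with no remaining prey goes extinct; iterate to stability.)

Remove F.
Every predator of it retains at least one other prey: L still has C; H still has A, J, C.
No consumer loses all prey, so no secondary extinctions occur.

0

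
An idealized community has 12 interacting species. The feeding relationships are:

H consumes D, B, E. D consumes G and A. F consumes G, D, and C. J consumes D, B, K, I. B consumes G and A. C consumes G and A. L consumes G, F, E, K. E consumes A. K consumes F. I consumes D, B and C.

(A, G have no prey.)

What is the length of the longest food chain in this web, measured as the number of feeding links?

4 links

One longest chain: A → D → F → K → L.
It has 5 species and 4 links.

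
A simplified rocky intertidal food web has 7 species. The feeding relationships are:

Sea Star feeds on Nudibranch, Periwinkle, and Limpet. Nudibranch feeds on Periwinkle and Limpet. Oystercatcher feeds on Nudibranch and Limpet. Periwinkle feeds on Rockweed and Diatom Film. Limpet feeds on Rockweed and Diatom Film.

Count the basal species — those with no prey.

Basal species (no prey listed): Diatom Film, Rockweed.
Count: 2.

2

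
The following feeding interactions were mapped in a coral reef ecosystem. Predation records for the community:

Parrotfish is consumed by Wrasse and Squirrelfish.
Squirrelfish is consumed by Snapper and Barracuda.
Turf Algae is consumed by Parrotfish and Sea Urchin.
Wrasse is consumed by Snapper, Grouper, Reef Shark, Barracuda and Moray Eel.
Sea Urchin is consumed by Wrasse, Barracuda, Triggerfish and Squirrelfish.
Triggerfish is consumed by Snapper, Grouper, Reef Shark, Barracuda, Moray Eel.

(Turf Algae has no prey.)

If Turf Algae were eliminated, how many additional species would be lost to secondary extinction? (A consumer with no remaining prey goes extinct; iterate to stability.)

Remove Turf Algae.
Round 1: Parrotfish (all prey gone), Sea Urchin (all prey gone) → extinct.
Round 2: Wrasse (all prey gone), Squirrelfish (all prey gone), Triggerfish (all prey gone) → extinct.
Round 3: Reef Shark (all prey gone), Grouper (all prey gone), Barracuda (all prey gone), Moray Eel (all prey gone), Snapper (all prey gone) → extinct.
No further losses. Total secondary extinctions: 10.

10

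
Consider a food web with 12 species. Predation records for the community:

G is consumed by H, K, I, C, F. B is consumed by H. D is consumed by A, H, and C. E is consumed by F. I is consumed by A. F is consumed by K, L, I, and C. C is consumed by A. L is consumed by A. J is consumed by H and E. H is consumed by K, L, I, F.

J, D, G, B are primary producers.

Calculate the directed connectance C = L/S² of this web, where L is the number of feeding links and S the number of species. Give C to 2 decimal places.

C = 0.16

The web has S = 12 species and L = 23 feeding links.
C = L / S² = 23 / 144 = 0.1597 ≈ 0.16.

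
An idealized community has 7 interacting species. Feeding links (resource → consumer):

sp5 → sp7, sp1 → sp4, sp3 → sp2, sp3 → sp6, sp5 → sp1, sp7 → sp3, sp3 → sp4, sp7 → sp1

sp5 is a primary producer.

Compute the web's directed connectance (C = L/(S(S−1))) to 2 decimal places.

The web has S = 7 species and L = 8 feeding links.
C = L / (S(S−1)) = 8 / 42 = 0.1905 ≈ 0.19.

C = 0.19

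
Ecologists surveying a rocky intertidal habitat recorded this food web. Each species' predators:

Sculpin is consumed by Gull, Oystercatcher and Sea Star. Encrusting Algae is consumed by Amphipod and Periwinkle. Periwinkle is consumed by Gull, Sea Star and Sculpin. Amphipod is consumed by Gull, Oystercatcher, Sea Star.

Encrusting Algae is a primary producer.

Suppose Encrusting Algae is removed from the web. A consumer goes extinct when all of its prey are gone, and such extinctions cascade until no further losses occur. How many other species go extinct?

Remove Encrusting Algae.
Round 1: Amphipod (all prey gone), Periwinkle (all prey gone) → extinct.
Round 2: Sculpin (all prey gone) → extinct.
Round 3: Gull (all prey gone), Sea Star (all prey gone), Oystercatcher (all prey gone) → extinct.
No further losses. Total secondary extinctions: 6.

6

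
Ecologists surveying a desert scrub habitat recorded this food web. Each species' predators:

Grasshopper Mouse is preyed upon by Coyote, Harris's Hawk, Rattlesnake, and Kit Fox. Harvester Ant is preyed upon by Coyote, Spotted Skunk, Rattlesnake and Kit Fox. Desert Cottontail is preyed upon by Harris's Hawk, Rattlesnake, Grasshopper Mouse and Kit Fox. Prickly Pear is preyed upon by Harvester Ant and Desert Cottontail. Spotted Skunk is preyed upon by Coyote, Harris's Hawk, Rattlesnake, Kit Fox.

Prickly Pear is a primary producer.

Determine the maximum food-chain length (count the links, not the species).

One longest chain: Prickly Pear → Harvester Ant → Spotted Skunk → Coyote.
It has 4 species and 3 links.

3 links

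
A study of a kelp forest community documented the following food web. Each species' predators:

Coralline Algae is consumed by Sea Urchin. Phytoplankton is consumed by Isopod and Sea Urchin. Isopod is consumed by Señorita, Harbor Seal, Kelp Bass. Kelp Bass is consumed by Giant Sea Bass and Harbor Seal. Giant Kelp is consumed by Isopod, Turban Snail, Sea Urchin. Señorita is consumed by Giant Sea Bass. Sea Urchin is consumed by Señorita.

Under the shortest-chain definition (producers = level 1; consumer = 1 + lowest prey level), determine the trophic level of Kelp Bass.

Trophic level 3

Phytoplankton is a producer → level 1.
Isopod eats Phytoplankton → level 2.
Kelp Bass eats Isopod → level 3.
No prey of Kelp Bass is below level 2, so 3 is the minimum.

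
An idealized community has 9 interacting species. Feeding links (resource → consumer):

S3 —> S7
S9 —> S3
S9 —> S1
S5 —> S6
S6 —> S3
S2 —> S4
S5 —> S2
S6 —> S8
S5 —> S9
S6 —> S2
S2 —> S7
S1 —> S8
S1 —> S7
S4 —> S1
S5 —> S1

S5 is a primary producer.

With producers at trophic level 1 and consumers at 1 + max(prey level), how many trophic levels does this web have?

6

Producers (level 1): S5.
S5 → S6 → S2 → S4 → S1 → S8 gives S8 level 6.
No species has a prey at level 6, so no species reaches level 7.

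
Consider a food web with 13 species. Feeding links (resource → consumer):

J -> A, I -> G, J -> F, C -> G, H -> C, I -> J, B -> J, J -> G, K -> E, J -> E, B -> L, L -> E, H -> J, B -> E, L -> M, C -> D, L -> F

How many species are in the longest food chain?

3 species

One longest chain: H → J → G.
It has 3 species and 2 links.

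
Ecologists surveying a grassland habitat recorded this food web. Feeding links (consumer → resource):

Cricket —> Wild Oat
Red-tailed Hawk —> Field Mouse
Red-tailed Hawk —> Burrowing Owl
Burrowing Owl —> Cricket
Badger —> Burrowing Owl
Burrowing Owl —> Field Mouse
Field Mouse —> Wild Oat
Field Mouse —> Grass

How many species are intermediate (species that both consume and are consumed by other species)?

Intermediate species (has both prey and predators): Cricket, Field Mouse, Burrowing Owl.
Count: 3.

3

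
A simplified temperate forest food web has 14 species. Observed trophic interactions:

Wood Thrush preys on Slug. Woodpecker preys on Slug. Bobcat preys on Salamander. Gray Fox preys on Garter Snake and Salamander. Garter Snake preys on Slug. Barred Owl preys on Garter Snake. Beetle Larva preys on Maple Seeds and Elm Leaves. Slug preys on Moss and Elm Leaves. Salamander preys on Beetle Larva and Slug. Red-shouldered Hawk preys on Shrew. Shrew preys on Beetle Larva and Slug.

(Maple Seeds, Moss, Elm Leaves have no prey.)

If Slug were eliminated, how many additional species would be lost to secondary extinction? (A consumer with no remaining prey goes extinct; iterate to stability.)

4

Remove Slug.
Round 1: Woodpecker (all prey gone), Wood Thrush (all prey gone), Garter Snake (all prey gone) → extinct.
Round 2: Barred Owl (all prey gone) → extinct.
No further losses. Total secondary extinctions: 4.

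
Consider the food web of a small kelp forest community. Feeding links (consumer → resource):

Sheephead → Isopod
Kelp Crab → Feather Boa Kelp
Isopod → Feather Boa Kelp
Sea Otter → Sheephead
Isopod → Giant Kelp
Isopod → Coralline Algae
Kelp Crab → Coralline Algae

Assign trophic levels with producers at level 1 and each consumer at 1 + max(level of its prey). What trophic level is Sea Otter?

Feather Boa Kelp is a producer → level 1.
Isopod eats Feather Boa Kelp (level 1); other prey at levels: Giant Kelp 1, Coralline Algae 1 → level 2.
Sheephead eats Isopod → level 3.
Sea Otter eats Sheephead → level 4.

Trophic level 4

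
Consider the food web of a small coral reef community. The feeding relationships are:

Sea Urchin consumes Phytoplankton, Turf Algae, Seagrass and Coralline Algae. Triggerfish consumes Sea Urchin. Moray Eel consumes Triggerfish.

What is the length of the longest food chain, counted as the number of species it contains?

One longest chain: Coralline Algae → Sea Urchin → Triggerfish → Moray Eel.
It has 4 species and 3 links.

4 species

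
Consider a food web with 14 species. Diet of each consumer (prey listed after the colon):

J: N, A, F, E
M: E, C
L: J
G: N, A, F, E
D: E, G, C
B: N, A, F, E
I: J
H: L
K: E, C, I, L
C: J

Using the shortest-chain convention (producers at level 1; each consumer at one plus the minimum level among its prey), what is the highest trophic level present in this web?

Producers (level 1): N, A, F, E.
Following each consumer down to its lowest-level prey: N → J → L → H (levels 1 through 4).
All prey of H (L 3) are at level 3 or above, so H is at level 1 + 3 = 4.
Every consumer has at least one prey at level 3 or below, so none exceeds level 4.

4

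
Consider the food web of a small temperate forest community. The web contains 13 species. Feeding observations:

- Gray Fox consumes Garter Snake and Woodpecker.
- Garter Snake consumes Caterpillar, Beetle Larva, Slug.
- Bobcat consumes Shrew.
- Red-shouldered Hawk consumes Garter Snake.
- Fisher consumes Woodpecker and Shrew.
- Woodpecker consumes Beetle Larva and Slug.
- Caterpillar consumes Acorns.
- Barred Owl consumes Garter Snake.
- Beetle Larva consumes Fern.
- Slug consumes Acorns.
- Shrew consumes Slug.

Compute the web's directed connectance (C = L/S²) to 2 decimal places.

C = 0.09

The web has S = 13 species and L = 16 feeding links.
C = L / S² = 16 / 169 = 0.0947 ≈ 0.09.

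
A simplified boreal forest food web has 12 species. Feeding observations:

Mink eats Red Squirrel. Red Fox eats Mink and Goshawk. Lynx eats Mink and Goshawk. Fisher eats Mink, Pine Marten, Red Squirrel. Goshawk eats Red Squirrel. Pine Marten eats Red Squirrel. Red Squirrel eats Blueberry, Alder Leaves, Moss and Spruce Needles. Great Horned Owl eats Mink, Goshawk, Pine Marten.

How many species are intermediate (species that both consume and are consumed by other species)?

4

Intermediate species (has both prey and predators): Red Squirrel, Mink, Goshawk, Pine Marten.
Count: 4.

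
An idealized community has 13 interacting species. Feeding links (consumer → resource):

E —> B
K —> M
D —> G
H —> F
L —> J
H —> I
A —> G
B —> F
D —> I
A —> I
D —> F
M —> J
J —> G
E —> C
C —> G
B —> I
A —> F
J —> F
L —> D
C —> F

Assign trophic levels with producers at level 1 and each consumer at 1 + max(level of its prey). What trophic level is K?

Trophic level 4

G is a producer → level 1.
J eats G (level 1); other prey at levels: F 1 → level 2.
M eats J → level 3.
K eats M → level 4.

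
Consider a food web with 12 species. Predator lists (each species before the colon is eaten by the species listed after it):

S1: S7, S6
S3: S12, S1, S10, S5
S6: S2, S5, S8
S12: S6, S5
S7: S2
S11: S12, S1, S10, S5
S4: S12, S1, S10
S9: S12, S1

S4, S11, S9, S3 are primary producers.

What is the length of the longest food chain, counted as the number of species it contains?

4 species

One longest chain: S4 → S12 → S6 → S2.
It has 4 species and 3 links.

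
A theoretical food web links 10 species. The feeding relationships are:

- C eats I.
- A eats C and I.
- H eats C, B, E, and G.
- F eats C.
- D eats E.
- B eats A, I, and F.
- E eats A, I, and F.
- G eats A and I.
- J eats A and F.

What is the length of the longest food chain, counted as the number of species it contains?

5 species

One longest chain: I → C → A → E → D.
It has 5 species and 4 links.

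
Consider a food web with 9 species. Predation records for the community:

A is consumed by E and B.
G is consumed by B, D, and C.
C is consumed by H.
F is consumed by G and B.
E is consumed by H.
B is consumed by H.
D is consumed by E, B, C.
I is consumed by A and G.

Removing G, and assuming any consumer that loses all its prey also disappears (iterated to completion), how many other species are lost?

2

Remove G.
Round 1: D (all prey gone) → extinct.
Round 2: C (all prey gone) → extinct.
No further losses. Total secondary extinctions: 2.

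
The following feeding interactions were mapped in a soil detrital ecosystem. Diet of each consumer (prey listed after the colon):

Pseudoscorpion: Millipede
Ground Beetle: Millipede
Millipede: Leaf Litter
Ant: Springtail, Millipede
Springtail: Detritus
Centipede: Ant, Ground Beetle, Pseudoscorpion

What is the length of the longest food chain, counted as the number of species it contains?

4 species

One longest chain: Detritus → Springtail → Ant → Centipede.
It has 4 species and 3 links.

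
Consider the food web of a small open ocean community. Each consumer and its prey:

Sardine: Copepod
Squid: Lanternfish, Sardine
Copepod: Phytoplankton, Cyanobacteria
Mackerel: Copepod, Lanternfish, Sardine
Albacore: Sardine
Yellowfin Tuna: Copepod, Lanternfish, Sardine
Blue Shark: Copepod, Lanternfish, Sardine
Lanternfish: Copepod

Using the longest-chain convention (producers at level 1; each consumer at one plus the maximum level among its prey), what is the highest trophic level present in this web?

4

Producers (level 1): Phytoplankton, Cyanobacteria.
Phytoplankton → Copepod → Lanternfish → Mackerel gives Mackerel level 4.
No species has a prey at level 4, so no species reaches level 5.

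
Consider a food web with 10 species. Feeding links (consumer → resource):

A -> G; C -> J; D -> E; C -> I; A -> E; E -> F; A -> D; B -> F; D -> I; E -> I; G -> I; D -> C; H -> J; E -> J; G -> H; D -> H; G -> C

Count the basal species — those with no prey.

3

Basal species (no prey listed): J, F, I.
Count: 3.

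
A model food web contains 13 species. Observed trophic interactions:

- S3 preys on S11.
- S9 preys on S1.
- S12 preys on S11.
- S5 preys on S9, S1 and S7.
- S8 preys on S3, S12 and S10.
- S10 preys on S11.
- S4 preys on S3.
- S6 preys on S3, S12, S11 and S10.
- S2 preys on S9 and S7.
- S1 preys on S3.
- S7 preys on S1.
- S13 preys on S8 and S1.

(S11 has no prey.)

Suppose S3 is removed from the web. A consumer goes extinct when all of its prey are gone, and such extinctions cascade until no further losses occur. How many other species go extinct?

6

Remove S3.
Round 1: S4 (all prey gone), S1 (all prey gone) → extinct.
Round 2: S9 (all prey gone), S7 (all prey gone) → extinct.
Round 3: S2 (all prey gone), S5 (all prey gone) → extinct.
No further losses. Total secondary extinctions: 6.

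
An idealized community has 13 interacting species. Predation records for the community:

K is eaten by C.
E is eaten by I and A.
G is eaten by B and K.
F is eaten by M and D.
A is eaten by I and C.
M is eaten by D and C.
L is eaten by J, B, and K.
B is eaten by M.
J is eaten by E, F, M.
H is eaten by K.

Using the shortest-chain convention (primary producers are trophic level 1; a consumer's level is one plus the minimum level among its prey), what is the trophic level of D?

Trophic level 4

G is a producer → level 1.
B eats G → level 2.
M eats B → level 3.
D eats M → level 4.
No prey of D is below level 3, so 4 is the minimum.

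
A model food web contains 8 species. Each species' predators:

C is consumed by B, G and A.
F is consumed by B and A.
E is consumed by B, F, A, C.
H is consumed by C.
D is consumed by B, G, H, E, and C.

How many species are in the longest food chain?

One longest chain: D → E → F → B.
It has 4 species and 3 links.

4 species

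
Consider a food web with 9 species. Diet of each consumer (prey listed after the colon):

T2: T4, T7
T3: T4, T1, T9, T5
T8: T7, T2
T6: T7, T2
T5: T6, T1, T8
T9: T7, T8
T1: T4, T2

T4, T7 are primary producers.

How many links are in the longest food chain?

One longest chain: T4 → T2 → T8 → T9 → T3.
It has 5 species and 4 links.

4 links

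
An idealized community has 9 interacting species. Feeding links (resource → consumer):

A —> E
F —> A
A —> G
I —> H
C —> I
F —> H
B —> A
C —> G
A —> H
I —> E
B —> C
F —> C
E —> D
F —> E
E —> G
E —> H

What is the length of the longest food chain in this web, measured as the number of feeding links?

4 links

One longest chain: B → C → I → E → D.
It has 5 species and 4 links.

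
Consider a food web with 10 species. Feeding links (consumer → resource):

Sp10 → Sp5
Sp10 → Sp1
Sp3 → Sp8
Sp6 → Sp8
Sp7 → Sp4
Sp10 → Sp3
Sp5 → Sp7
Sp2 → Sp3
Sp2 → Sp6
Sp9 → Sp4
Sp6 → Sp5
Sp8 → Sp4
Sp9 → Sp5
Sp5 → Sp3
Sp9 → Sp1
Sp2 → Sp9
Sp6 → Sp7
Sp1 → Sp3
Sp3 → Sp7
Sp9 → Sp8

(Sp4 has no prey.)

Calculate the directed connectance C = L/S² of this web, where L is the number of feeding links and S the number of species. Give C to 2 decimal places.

The web has S = 10 species and L = 20 feeding links.
C = L / S² = 20 / 100 = 0.2000 ≈ 0.20.

C = 0.20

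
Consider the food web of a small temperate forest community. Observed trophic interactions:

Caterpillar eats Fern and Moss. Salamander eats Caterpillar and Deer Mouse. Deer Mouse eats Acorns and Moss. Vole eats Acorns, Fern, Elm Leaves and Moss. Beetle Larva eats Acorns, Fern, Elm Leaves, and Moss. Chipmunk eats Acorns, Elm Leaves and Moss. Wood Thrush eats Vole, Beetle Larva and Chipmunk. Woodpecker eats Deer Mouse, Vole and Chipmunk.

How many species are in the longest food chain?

3 species

One longest chain: Moss → Deer Mouse → Salamander.
It has 3 species and 2 links.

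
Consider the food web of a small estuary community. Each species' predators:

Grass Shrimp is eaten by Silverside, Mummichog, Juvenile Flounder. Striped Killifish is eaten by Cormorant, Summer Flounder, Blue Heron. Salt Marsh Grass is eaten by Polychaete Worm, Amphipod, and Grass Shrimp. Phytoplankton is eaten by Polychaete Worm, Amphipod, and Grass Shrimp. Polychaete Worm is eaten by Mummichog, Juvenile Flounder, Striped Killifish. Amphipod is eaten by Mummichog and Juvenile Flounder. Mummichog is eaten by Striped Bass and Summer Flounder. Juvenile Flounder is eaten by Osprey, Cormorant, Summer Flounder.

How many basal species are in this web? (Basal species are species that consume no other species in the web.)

Basal species (no prey listed): Salt Marsh Grass, Phytoplankton.
Count: 2.

2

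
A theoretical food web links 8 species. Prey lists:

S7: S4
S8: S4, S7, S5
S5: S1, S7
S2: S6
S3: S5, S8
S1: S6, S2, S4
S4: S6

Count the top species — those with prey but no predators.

1

Top species (has prey, but nothing eats it): S3.
Count: 1.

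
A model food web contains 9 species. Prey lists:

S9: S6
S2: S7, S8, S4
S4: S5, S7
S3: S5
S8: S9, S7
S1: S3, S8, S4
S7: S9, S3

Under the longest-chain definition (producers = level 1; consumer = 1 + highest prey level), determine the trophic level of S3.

S5 is a producer → level 1.
S3 eats S5 → level 2.

Trophic level 2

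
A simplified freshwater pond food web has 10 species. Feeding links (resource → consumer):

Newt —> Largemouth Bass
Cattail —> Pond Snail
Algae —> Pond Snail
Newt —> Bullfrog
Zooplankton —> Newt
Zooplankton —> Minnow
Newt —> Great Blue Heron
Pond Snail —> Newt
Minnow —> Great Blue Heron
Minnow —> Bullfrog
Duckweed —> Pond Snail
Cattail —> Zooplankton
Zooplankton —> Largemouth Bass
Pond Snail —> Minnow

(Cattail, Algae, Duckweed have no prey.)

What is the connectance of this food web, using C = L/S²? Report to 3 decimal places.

The web has S = 10 species and L = 14 feeding links.
C = L / S² = 14 / 100 = 0.1400 ≈ 0.140.

C = 0.140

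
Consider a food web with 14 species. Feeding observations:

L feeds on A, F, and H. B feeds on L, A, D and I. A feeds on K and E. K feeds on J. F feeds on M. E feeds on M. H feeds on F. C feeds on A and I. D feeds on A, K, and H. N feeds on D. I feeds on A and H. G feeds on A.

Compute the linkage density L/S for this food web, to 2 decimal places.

L/S = 1.57

There are L = 22 links among S = 14 species.
L/S = 22/14 = 1.5714 ≈ 1.57.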